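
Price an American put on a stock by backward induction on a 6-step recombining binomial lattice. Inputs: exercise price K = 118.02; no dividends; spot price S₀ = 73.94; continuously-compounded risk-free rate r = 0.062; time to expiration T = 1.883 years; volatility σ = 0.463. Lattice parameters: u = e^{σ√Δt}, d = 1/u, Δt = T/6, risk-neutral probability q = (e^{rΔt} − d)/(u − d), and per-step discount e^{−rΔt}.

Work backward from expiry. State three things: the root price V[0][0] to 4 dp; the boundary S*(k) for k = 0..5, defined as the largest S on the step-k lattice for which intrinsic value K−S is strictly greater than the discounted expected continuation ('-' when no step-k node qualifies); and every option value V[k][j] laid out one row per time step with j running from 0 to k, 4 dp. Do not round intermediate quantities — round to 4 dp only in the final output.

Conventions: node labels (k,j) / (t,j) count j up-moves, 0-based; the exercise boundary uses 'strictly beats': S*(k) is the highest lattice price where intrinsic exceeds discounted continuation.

Δt=0.31383, u=1.29612, d=0.77153, q=0.47297, disc=e^(-rΔt)=0.98073
k=6 terminal: V=max(K-S,0) → 102.4243 91.8203 74.0063 44.0800 0.0000 0.0000 0.0000
k=5: j=0 S=20.2139 intr=97.8061 cont=95.5319 V=97.8061[EX]; j=1 S=33.9580 intr=84.0620 cont=81.7878 V=84.0620[EX]; j=2 S=57.0471 intr=60.9729 cont=58.6987 V=60.9729[EX]; j=3 S=95.8352 intr=22.1848 cont=22.7838 V=22.7838[hold]; j=4 S=160.9966 intr=0.0000 cont=0.0000 V=0.0000[hold]; j=5 S=270.4632 intr=0.0000 cont=0.0000 V=0.0000[hold]  S*(5)=57.0471
k=4: j=0 S=26.1997 intr=91.8203 cont=89.5461 V=91.8203[EX]; j=1 S=44.0137 intr=74.0063 cont=71.7321 V=74.0063[EX]; j=2 S=73.9400 intr=44.0800 cont=42.0836 V=44.0800[EX]; j=3 S=124.2141 intr=0.0000 cont=11.7763 V=11.7763[hold]; j=4 S=208.6712 intr=0.0000 cont=0.0000 V=0.0000[hold]  S*(4)=73.9400
k=3: j=0 S=33.9580 intr=84.0620 cont=81.7878 V=84.0620[EX]; j=1 S=57.0471 intr=60.9729 cont=58.6987 V=60.9729[EX]; j=2 S=95.8352 intr=22.1848 cont=28.2463 V=28.2463[hold]; j=3 S=160.9966 intr=0.0000 cont=6.0869 V=6.0869[hold]  S*(3)=57.0471
k=2: j=0 S=44.0137 intr=74.0063 cont=71.7321 V=74.0063[EX]; j=1 S=73.9400 intr=44.0800 cont=44.6175 V=44.6175[hold]; j=2 S=124.2141 intr=0.0000 cont=17.4232 V=17.4232[hold]  S*(2)=44.0137
k=1: j=0 S=57.0471 intr=60.9729 cont=58.9480 V=60.9729[EX]; j=1 S=95.8352 intr=22.1848 cont=31.1434 V=31.1434[hold]  S*(1)=57.0471
k=0: j=0 S=73.9400 intr=44.0800 cont=45.9614 V=45.9614[hold]  S*(0)=-

price = 45.9614
boundary = - 57.0471 44.0137 57.0471 73.9400 57.0471
tree:
45.9614
60.9729 31.1434
74.0063 44.6175 17.4232
84.0620 60.9729 28.2463 6.0869
91.8203 74.0063 44.0800 11.7763 0.0000
97.8061 84.0620 60.9729 22.7838 0.0000 0.0000
102.4243 91.8203 74.0063 44.0800 0.0000 0.0000 0.0000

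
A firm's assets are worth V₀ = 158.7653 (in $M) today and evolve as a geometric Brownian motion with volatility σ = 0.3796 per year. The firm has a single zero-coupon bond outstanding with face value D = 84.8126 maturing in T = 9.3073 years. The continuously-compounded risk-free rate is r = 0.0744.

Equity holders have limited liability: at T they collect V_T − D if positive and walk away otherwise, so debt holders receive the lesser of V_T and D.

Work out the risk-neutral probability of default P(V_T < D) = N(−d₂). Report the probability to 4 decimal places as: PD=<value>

PD=0.2876

Work the structural quantities from V₀ = 158.7653 against face 84.8126:
d₁ = [ln(V₀/D) + (r + σ²/2)T] / (σ√T)
   = [ln(158.7653/84.8126) + (0.0744 + 0.5·0.3796²)·9.3073] / (0.3796·√9.3073)
   = [0.626983 + 1.363036] / 1.158079 = 1.718380
d₂ = d₁ − σ√T = 1.718380 − 1.158079 = 0.560301
risk-neutral PD = N(−d₂) = N(-0.560301) = 0.287637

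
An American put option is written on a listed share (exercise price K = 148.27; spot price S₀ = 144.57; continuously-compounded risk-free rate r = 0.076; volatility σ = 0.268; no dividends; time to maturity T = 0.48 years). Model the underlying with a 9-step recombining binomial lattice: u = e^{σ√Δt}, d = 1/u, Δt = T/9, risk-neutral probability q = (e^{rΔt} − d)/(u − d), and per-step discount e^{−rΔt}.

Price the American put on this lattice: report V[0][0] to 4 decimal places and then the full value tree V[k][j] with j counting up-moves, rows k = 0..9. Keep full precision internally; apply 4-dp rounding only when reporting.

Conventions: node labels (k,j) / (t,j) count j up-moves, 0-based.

price = 10.6368
tree:
10.6368
15.1933 6.4689
21.0466 9.8514 3.3638
28.1984 14.5389 5.5551 1.3457
35.4046 20.6832 8.9204 2.4587 0.3177
42.1783 28.1984 13.8336 4.4062 0.6610 0.0000
48.5454 35.4046 20.5322 7.6922 1.3749 0.0000 0.0000
54.5305 42.1783 28.1984 12.9358 2.8602 0.0000 0.0000 0.0000
60.1563 48.5454 35.4046 20.5322 5.9497 0.0000 0.0000 0.0000 0.0000
65.4445 54.5305 42.1783 28.1984 12.3764 0.0000 0.0000 0.0000 0.0000 0.0000

Δt=0.05333, u=1.06385, d=0.93998, q=0.51732, disc=e^(-rΔt)=0.99595
k=9 terminal: V=max(K-S,0) → 65.4445 54.5305 42.1783 28.1984 12.3764 0.0000 0.0000 0.0000 0.0000 0.0000
k=8: j=0 S=88.1137 intr=60.1563 cont=59.5565 V=60.1563[EX]; j=1 S=99.7246 intr=48.5454 cont=47.9457 V=48.5454[EX]; j=2 S=112.8654 intr=35.4046 cont=34.8048 V=35.4046[EX]; j=3 S=127.7378 intr=20.5322 cont=19.9324 V=20.5322[EX]; j=4 S=144.5700 intr=3.7000 cont=5.9497 V=5.9497[hold]; j=5 S=163.6202 intr=0.0000 cont=0.0000 V=0.0000[hold]; j=6 S=185.1806 intr=0.0000 cont=0.0000 V=0.0000[hold]; j=7 S=209.5821 intr=0.0000 cont=0.0000 V=0.0000[hold]; j=8 S=237.1990 intr=0.0000 cont=0.0000 V=0.0000[hold]
k=7: j=0 S=93.7395 intr=54.5305 cont=53.9307 V=54.5305[EX]; j=1 S=106.0917 intr=42.1783 cont=41.5785 V=42.1783[EX]; j=2 S=120.0716 intr=28.1984 cont=27.5987 V=28.1984[EX]; j=3 S=135.8936 intr=12.3764 cont=12.9358 V=12.9358[hold]; j=4 S=153.8004 intr=0.0000 cont=2.8602 V=2.8602[hold]; j=5 S=174.0669 intr=0.0000 cont=0.0000 V=0.0000[hold]; j=6 S=197.0039 intr=0.0000 cont=0.0000 V=0.0000[hold]; j=7 S=222.9634 intr=0.0000 cont=0.0000 V=0.0000[hold]
k=6: j=0 S=99.7246 intr=48.5454 cont=47.9457 V=48.5454[EX]; j=1 S=112.8654 intr=35.4046 cont=34.8048 V=35.4046[EX]; j=2 S=127.7378 intr=20.5322 cont=20.2206 V=20.5322[EX]; j=3 S=144.5700 intr=3.7000 cont=7.6922 V=7.6922[hold]; j=4 S=163.6202 intr=0.0000 cont=1.3749 V=1.3749[hold]; j=5 S=185.1806 intr=0.0000 cont=0.0000 V=0.0000[hold]; j=6 S=209.5821 intr=0.0000 cont=0.0000 V=0.0000[hold]
k=5: j=0 S=106.0917 intr=42.1783 cont=41.5785 V=42.1783[EX]; j=1 S=120.0716 intr=28.1984 cont=27.5987 V=28.1984[EX]; j=2 S=135.8936 intr=12.3764 cont=13.8336 V=13.8336[hold]; j=3 S=153.8004 intr=0.0000 cont=4.4062 V=4.4062[hold]; j=4 S=174.0669 intr=0.0000 cont=0.6610 V=0.6610[hold]; j=5 S=197.0039 intr=0.0000 cont=0.0000 V=0.0000[hold]
k=4: j=0 S=112.8654 intr=35.4046 cont=34.8048 V=35.4046[EX]; j=1 S=127.7378 intr=20.5322 cont=20.6832 V=20.6832[hold]; j=2 S=144.5700 intr=3.7000 cont=8.9204 V=8.9204[hold]; j=3 S=163.6202 intr=0.0000 cont=2.4587 V=2.4587[hold]; j=4 S=185.1806 intr=0.0000 cont=0.3177 V=0.3177[hold]
k=3: j=0 S=120.0716 intr=28.1984 cont=27.6764 V=28.1984[EX]; j=1 S=135.8936 intr=12.3764 cont=14.5389 V=14.5389[hold]; j=2 S=153.8004 intr=0.0000 cont=5.5551 V=5.5551[hold]; j=3 S=174.0669 intr=0.0000 cont=1.3457 V=1.3457[hold]
k=2: j=0 S=127.7378 intr=20.5322 cont=21.0466 V=21.0466[hold]; j=1 S=144.5700 intr=3.7000 cont=9.8514 V=9.8514[hold]; j=2 S=163.6202 intr=0.0000 cont=3.3638 V=3.3638[hold]
k=1: j=0 S=135.8936 intr=12.3764 cont=15.1933 V=15.1933[hold]; j=1 S=153.8004 intr=0.0000 cont=6.4689 V=6.4689[hold]
k=0: j=0 S=144.5700 intr=3.7000 cont=10.6368 V=10.6368[hold]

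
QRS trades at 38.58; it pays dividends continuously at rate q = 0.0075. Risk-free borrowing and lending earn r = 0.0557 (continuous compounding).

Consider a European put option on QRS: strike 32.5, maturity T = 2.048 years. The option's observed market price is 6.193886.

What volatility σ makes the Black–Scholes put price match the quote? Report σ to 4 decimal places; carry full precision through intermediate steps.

At σ = 0.5425 the Black–Scholes value reproduces the quote:
σ√T = 0.5425·√2.048 = 0.776363
d₁ = (ln(S/K) + (r−q+σ²/2)T) / (σ√T) = (ln(38.58/32.5) + (0.0557−0.0075+0.5425²/2)·2.048) / 0.776363 = (0.171494 + 0.400083) / 0.776363 = 0.736224
d₂ = d₁ − σ√T = 0.736224 − 0.776363 = -0.040139
e^{−rT} = 0.892192
e^{−qT} = 0.984757
N(−d₁) = 0.230797,  N(−d₂) = 0.516009
V = K·e^{−rT}·N(−d₂) − S·e^{−qT}·N(−d₁) = 14.962316 − 8.768430 = 6.193886 (matching the quote); vega is positive throughout, so no other σ reproduces this price

sigma = 0.5425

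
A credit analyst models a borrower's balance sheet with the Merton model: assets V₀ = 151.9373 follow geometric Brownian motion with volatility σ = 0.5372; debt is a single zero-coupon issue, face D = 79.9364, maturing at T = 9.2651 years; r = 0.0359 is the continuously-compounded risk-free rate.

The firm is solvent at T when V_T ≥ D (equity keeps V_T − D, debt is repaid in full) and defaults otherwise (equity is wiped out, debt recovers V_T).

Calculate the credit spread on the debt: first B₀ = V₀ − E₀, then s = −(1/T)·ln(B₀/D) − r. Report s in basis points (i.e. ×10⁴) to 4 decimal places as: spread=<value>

With assets at 151.9373 and a single debt payment of 79.9364 at 9.2651 years:
d₁ = [ln(V₀/D) + (r + σ²/2)T] / (σ√T)
   = [ln(151.9373/79.9364) + (0.0359 + 0.5·0.5372²)·9.2651] / (0.5372·√9.2651)
   = [0.642237 + 1.669496] / 1.635163 = 1.413763
d₂ = d₁ − σ√T = 1.413763 − 1.635163 = -0.221400
N(d₁) = 0.921284,  N(d₂) = 0.412390,  e^(−rT) = 0.717045
E₀ = V₀·N(d₁) − D·e^(−rT)·N(d₂)
   = 151.9373·0.921284 − 79.9364·0.717045·0.412390 = 116.340055
B₀ = V₀ − E₀ = 151.9373 − 116.340055 = 35.597245
spread = −(1/T)·ln(B₀/D) − r = −(1/9.2651)·ln(35.597245/79.9364) − 0.0359 = 0.05141293
in basis points: 0.05141293 × 10⁴ = 514.1293 bp

spread=514.1293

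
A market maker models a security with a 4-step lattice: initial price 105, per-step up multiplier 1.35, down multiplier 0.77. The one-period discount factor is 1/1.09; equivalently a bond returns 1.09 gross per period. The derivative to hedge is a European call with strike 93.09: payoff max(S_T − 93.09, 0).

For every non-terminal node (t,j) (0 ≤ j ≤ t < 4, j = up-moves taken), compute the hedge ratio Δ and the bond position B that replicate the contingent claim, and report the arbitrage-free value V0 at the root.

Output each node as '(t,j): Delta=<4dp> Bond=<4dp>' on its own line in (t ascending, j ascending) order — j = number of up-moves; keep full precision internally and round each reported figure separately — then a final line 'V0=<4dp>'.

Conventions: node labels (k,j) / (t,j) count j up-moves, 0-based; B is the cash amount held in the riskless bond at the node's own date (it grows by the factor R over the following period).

(0,0): Delta=0.8486 Bond=-44.4437
(1,0): Delta=0.6478 Bond=-32.2097
(1,1): Delta=0.9416 Bond=-61.6337
(2,0): Delta=0.2855 Bond=-12.5573
(2,1): Delta=0.8157 Bond=-53.4315
(2,2): Delta=1.0000 Bond=-78.3520
(3,0): Delta=0.0000 Bond=0.0000
(3,1): Delta=0.4179 Bond=-24.8086
(3,2): Delta=1.0000 Bond=-85.4037
(3,3): Delta=1.0000 Bond=-85.4037
V0=44.6562

Since d<R<u, set p* = (R−d)/(u−d) = 0.5517; price each node as the discounted p*-expectation of its children.
At maturity the claim pays: V(4,0)=0.0000, V(4,1)=0.0000, V(4,2)=20.3688, V(4,3)=105.8313, V(4,4)=255.6682
Node (3,0) S=47.9360: V=(p*·0.0000+(1−p*)·0.0000)/1.09=0.0000; Δ=(0.0000−0.0000)/(64.7136−36.9107)=0.0000; B=V−Δ·S=0.0000
Node (3,1) S=84.0436: V=(p*·20.3688+(1−p*)·0.0000)/1.09=10.3101; Δ=(20.3688−0.0000)/(113.4588−64.7136)=0.4179; B=V−Δ·S=-24.8086
Node (3,2) S=147.3491: V=(p*·105.8313+(1−p*)·20.3688)/1.09=61.9455; Δ=(105.8313−20.3688)/(198.9213−113.4588)=1.0000; B=V−Δ·S=-85.4037
Node (3,3) S=258.3394: V=(p*·255.6682+(1−p*)·105.8313)/1.09=172.9357; Δ=(255.6682−105.8313)/(348.7582−198.9213)=1.0000; B=V−Δ·S=-85.4037
Node (2,0) S=62.2545: V=(p*·10.3101+(1−p*)·0.0000)/1.09=5.2186; Δ=(10.3101−0.0000)/(84.0436−47.9360)=0.2855; B=V−Δ·S=-12.5573
Node (2,1) S=109.1475: V=(p*·61.9455+(1−p*)·10.3101)/1.09=35.5950; Δ=(61.9455−10.3101)/(147.3491−84.0436)=0.8157; B=V−Δ·S=-53.4315
Node (2,2) S=191.3625: V=(p*·172.9357+(1−p*)·61.9455)/1.09=113.0105; Δ=(172.9357−61.9455)/(258.3394−147.3491)=1.0000; B=V−Δ·S=-78.3520
Node (1,0) S=80.8500: V=(p*·35.5950+(1−p*)·5.2186)/1.09=20.1633; Δ=(35.5950−5.2186)/(109.1475−62.2545)=0.6478; B=V−Δ·S=-32.2097
Node (1,1) S=141.7500: V=(p*·113.0105+(1−p*)·35.5950)/1.09=71.8413; Δ=(113.0105−35.5950)/(191.3625−109.1475)=0.9416; B=V−Δ·S=-61.6337
Node (0,0) S=105.0000: V=(p*·71.8413+(1−p*)·20.1633)/1.09=44.6562; Δ=(71.8413−20.1633)/(141.7500−80.8500)=0.8486; B=V−Δ·S=-44.4437
Check: Δ(0,0)·S0 + B(0,0) = 44.6562 = V0.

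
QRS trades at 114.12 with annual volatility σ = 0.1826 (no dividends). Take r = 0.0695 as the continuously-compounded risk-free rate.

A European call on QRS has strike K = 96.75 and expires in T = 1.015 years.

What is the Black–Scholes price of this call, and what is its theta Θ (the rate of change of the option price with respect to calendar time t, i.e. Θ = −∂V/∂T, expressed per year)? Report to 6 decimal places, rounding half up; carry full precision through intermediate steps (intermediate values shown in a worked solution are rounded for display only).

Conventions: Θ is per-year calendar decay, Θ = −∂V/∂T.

σ√T = 0.1826·√1.015 = 0.183964
d₁ = (ln(S/K) + (r+σ²/2)T) / (σ√T) = (ln(114.12/96.75) + (0.0695+0.1826²/2)·1.015) / 0.183964 = (0.165120 + 0.087464) / 0.183964 = 1.373006
d₂ = d₁ − σ√T = 1.373006 − 0.183964 = 1.189041
e^{−rT} = 0.931888
N(d₁) = 0.915125,  N(d₂) = 0.882788
Call price V = S·N(d₁) − K·e^{−rT}·N(d₂) = 104.434029 − 79.592346 = 24.841684
φ(d₁) = (1/√(2π))·e^{−d₁²/2} = 0.155438
Θ = −S·φ(d₁)·σ/(2√T) − r·K·e^{−rT}·N(d₂) = −1.607518 − 5.531668 = -7.139186

price = 24.841684
Θ = -7.139186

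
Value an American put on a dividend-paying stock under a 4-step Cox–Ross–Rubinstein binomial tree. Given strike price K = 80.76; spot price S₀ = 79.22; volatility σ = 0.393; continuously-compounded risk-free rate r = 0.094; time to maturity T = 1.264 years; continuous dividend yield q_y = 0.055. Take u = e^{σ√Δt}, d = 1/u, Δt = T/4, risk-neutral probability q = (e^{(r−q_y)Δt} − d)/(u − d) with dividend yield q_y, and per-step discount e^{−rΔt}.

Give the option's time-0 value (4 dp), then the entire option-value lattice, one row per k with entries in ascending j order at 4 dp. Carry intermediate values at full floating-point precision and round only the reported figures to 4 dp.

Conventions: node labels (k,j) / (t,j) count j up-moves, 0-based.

Δt=0.31600, u=1.24722, d=0.80178, q=0.47283, disc=e^(-rΔt)=0.97073
k=4 terminal: V=max(K-S,0) → 48.0217 29.8333 1.5400 0.0000 0.0000
k=3: j=0 S=40.8320 intr=39.9280 cont=38.2679 V=39.9280[EX]; j=1 S=63.5170 intr=17.2430 cont=15.9737 V=17.2430[EX]; j=2 S=98.8051 intr=0.0000 cont=0.7881 V=0.7881[hold]; j=3 S=153.6981 intr=0.0000 cont=0.0000 V=0.0000[hold]
k=2: j=0 S=50.9267 intr=29.8333 cont=28.3471 V=29.8333[EX]; j=1 S=79.2200 intr=1.5400 cont=9.1856 V=9.1856[hold]; j=2 S=123.2321 intr=0.0000 cont=0.4033 V=0.4033[hold]
k=1: j=0 S=63.5170 intr=17.2430 cont=19.4830 V=19.4830[hold]; j=1 S=98.8051 intr=0.0000 cont=4.8858 V=4.8858[hold]
k=0: j=0 S=79.2200 intr=1.5400 cont=12.2128 V=12.2128[hold]

price = 12.2128
tree:
12.2128
19.4830 4.8858
29.8333 9.1856 0.4033
39.9280 17.2430 0.7881 0.0000
48.0217 29.8333 1.5400 0.0000 0.0000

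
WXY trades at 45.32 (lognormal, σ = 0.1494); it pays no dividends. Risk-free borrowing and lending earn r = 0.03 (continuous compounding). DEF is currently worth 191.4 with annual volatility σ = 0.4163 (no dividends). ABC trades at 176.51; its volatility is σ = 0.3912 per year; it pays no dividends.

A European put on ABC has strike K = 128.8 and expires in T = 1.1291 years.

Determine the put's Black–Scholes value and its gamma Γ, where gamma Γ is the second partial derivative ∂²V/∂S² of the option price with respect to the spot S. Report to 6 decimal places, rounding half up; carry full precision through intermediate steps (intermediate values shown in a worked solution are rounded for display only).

price = 6.816416
Γ = 0.003142

σ√T = 0.3912·√1.1291 = 0.415686
d₁ = (ln(S/K) + (r+σ²/2)T) / (σ√T) = (ln(176.51/128.8) + (0.03+0.3912²/2)·1.1291) / 0.415686 = (0.315117 + 0.120270) / 0.415686 = 1.047395
d₂ = d₁ − σ√T = 1.047395 − 0.415686 = 0.631709
e^{−rT} = 0.966694
N(−d₁) = 0.147459,  N(−d₂) = 0.263788
Put price V = K·e^{−rT}·N(−d₂) − S·N(−d₁) = 32.844362 − 26.027947 = 6.816416
φ(d₁) = (1/√(2π))·e^{−d₁²/2} = 0.230511
Γ = φ(d₁) / (S·σ·√T) = 0.003142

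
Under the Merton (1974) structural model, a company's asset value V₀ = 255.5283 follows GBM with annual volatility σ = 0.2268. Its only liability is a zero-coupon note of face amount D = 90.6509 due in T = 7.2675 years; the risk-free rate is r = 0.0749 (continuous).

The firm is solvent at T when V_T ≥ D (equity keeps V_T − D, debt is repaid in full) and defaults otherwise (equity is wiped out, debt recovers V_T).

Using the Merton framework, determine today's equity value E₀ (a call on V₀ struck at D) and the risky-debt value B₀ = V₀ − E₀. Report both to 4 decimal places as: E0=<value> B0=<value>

E0=203.0348 B0=52.4935

Work the structural quantities from V₀ = 255.5283 against face 90.6509:
d₁ = [ln(V₀/D) + (r + σ²/2)T] / (σ√T)
   = [ln(255.5283/90.6509) + (0.0749 + 0.5·0.2268²)·7.2675] / (0.2268·√7.2675)
   = [1.036317 + 0.731249] / 0.611414 = 2.890948
d₂ = d₁ − σ√T = 2.890948 − 0.611414 = 2.279534
N(d₁) = 0.998080,  N(d₂) = 0.988682,  e^(−rT) = 0.580227
E₀ = V₀·N(d₁) − D·e^(−rT)·N(d₂)
   = 255.5283·0.998080 − 90.6509·0.580227·0.988682 = 203.034764
B₀ = V₀ − E₀ = 255.5283 − 203.034764 = 52.493536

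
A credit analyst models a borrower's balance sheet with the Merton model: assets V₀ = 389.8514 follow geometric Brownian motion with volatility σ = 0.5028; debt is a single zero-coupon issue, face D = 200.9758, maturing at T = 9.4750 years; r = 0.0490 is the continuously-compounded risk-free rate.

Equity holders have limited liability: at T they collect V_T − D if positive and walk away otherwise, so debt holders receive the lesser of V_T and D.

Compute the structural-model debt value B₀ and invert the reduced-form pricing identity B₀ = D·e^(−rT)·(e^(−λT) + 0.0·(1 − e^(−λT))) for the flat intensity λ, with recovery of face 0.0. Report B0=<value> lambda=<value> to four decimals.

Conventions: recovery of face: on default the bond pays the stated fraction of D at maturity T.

B0=86.8077 lambda=0.0396

Equity is a call on the firm's assets struck at D = 200.9758:
d₁ = [ln(V₀/D) + (r + σ²/2)T] / (σ√T)
   = [ln(389.8514/200.9758) + (0.0490 + 0.5·0.5028²)·9.4750] / (0.5028·√9.4750)
   = [0.662581 + 1.661952] / 1.547693 = 1.501934
d₂ = d₁ − σ√T = 1.501934 − 1.547693 = -0.045759
N(d₁) = 0.933443,  N(d₂) = 0.481751,  e^(−rT) = 0.628591
E₀ = V₀·N(d₁) − D·e^(−rT)·N(d₂)
   = 389.8514·0.933443 − 200.9758·0.628591·0.481751 = 303.043687
B₀ = V₀ − E₀ = 389.8514 − 303.043687 = 86.807713
e^(−λT) = (B₀·e^(rT)/D − 0)/(1 − 0) = (86.8077·1.590860/200.9758 − 0)/1 = 0.68714209
λ = −ln(0.68714209)/9.4750 = 0.039600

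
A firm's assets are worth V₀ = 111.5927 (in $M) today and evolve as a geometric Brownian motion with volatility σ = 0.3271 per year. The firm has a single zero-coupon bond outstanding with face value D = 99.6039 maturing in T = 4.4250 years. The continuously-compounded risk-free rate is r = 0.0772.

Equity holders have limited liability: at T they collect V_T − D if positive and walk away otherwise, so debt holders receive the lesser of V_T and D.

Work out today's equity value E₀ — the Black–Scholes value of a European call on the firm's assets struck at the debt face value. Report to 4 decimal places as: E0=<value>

E0=49.8305

Work the structural quantities from V₀ = 111.5927 against face 99.6039:
d₁ = [ln(V₀/D) + (r + σ²/2)T] / (σ√T)
   = [ln(111.5927/99.6039) + (0.0772 + 0.5·0.3271²)·4.4250] / (0.3271·√4.4250)
   = [0.113654 + 0.578335] / 0.688077 = 1.005686
d₂ = d₁ − σ√T = 1.005686 − 0.688077 = 0.317609
N(d₁) = 0.842717,  N(d₂) = 0.624609,  e^(−rT) = 0.710625
E₀ = V₀·N(d₁) − D·e^(−rT)·N(d₂)
   = 111.5927·0.842717 − 99.6039·0.710625·0.624609 = 49.830538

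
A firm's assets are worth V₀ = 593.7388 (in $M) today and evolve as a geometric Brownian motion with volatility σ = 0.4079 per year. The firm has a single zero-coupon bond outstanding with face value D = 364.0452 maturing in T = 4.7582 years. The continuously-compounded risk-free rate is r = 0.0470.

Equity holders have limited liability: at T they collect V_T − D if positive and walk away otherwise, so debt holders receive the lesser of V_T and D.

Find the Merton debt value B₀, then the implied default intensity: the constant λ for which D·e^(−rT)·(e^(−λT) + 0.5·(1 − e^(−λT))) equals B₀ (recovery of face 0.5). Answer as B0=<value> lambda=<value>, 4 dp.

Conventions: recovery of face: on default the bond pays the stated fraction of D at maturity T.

With assets at 593.7388 and a single debt payment of 364.0452 at 4.7582 years:
d₁ = [ln(V₀/D) + (r + σ²/2)T] / (σ√T)
   = [ln(593.7388/364.0452) + (0.0470 + 0.5·0.4079²)·4.7582] / (0.4079·√4.7582)
   = [0.489161 + 0.619476] / 0.889764 = 1.245990
d₂ = d₁ − σ√T = 1.245990 − 0.889764 = 0.356225
N(d₁) = 0.893616,  N(d₂) = 0.639164,  e^(−rT) = 0.799607
E₀ = V₀·N(d₁) − D·e^(−rT)·N(d₂)
   = 593.7388·0.893616 − 364.0452·0.799607·0.639164 = 344.518288
B₀ = V₀ − E₀ = 593.7388 − 344.518288 = 249.220512
e^(−λT) = (B₀·e^(rT)/D − 0.5)/(1 − 0.5) = (249.2205·1.250615/364.0452 − 0.5)/0.5 = 0.71230873
λ = −ln(0.71230873)/4.7582 = 0.071297

B0=249.2205 lambda=0.0713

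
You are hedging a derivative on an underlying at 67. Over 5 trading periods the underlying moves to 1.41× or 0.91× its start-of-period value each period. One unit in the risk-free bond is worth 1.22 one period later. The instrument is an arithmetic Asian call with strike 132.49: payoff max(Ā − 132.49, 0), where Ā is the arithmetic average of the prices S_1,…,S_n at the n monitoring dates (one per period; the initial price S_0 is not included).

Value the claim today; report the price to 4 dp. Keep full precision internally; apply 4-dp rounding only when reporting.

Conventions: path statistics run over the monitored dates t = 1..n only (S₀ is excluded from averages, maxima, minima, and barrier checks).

Set p* = 0.6200 (from d < R < u); the path-dependent value is the discounted p*-expectation over all price paths.
Enumerate all 2^5 = 32 price paths (U = up ×1.41, D = down ×0.91); each path with k up-moves has probability p*^k·(1−p*)^(5−k).
DDDDD: Ā=50.9395, payoff=0.0000, prob=0.007924
UDDDD: Ā=78.9282, payoff=0.0000, prob=0.012928
DUDDD: Ā=72.2282, payoff=0.0000, prob=0.012928
UUDDD: Ā=111.9140, payoff=0.0000, prob=0.021093
DDUDD: Ā=66.1312, payoff=0.0000, prob=0.012928
UDUDD: Ā=102.4670, payoff=0.0000, prob=0.021093
DUUDD: Ā=95.7670, payoff=0.0000, prob=0.021093
UUUDD: Ā=148.3862, payoff=15.8962, prob=0.034415
DDDUD: Ā=60.5829, payoff=0.0000, prob=0.012928
UDDUD: Ā=93.8702, payoff=0.0000, prob=0.021093
DUDUD: Ā=87.1702, payoff=0.0000, prob=0.021093
UUDUD: Ā=135.0660, payoff=2.5760, prob=0.034415
DDUUD: Ā=81.0732, payoff=0.0000, prob=0.021093
UDUUD: Ā=125.6190, payoff=0.0000, prob=0.034415
DUUUD: Ā=118.9190, payoff=0.0000, prob=0.034415
UUUUD: Ā=184.2591, payoff=51.7691, prob=0.056150
DDDDU: Ā=55.5340, payoff=0.0000, prob=0.012928
UDDDU: Ā=86.0472, payoff=0.0000, prob=0.021093
DUDDU: Ā=79.3472, payoff=0.0000, prob=0.021093
UUDDU: Ā=122.9445, payoff=0.0000, prob=0.034415
DDUDU: Ā=73.2502, payoff=0.0000, prob=0.021093
UDUDU: Ā=113.4975, payoff=0.0000, prob=0.034415
DUUDU: Ā=106.7975, payoff=0.0000, prob=0.034415
UUUDU: Ā=165.4775, payoff=32.9875, prob=0.056150
DDDUU: Ā=67.7019, payoff=0.0000, prob=0.021093
UDDUU: Ā=104.9007, payoff=0.0000, prob=0.034415
DUDUU: Ā=98.2007, payoff=0.0000, prob=0.034415
UUDUU: Ā=152.1572, payoff=19.6672, prob=0.056150
DDUUU: Ā=92.1037, payoff=0.0000, prob=0.034415
UDUUU: Ā=142.7102, payoff=10.2202, prob=0.056150
DUUUU: Ā=136.0102, payoff=3.5202, prob=0.056150
UUUUU: Ā=210.7411, payoff=78.2511, prob=0.091613
Price = Σ prob·payoff / R^5 = 14.439476 / 2.702708 = 5.3426

price = 5.3426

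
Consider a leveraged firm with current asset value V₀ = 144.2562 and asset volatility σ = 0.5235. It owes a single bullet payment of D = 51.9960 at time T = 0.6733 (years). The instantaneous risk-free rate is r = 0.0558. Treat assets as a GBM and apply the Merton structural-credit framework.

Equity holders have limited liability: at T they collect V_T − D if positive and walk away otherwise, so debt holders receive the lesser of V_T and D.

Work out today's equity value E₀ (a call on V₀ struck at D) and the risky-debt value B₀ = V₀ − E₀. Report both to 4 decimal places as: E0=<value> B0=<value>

E0=94.2579 B0=49.9983

Apply the equity-as-call identities (strike 51.9960, horizon 0.6733 years):
d₁ = [ln(V₀/D) + (r + σ²/2)T] / (σ√T)
   = [ln(144.2562/51.9960) + (0.0558 + 0.5·0.5235²)·0.6733] / (0.5235·√0.6733)
   = [1.020424 + 0.129830] / 0.429557 = 2.677767
d₂ = d₁ − σ√T = 2.677767 − 0.429557 = 2.248209
N(d₁) = 0.996294,  N(d₂) = 0.987719,  e^(−rT) = 0.963127
E₀ = V₀·N(d₁) − D·e^(−rT)·N(d₂)
   = 144.2562·0.996294 − 51.9960·0.963127·0.987719 = 94.257918
B₀ = V₀ − E₀ = 144.2562 − 94.257918 = 49.998282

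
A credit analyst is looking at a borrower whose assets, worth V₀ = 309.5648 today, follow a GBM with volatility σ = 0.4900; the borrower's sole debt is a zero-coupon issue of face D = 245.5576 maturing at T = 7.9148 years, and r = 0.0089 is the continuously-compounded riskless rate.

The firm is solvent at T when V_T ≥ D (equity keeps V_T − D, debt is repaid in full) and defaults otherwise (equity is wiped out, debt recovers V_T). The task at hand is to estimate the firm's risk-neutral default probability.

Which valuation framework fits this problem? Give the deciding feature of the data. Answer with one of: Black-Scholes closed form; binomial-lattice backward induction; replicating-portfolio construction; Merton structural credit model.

framework: Merton structural credit model

Key observation: with the firm-asset dynamics (V₀ = 309.5648) and a single zero-coupon liability of face 245.5576 given, debt value, spread, and default probability all derive from the option view of the balance sheet.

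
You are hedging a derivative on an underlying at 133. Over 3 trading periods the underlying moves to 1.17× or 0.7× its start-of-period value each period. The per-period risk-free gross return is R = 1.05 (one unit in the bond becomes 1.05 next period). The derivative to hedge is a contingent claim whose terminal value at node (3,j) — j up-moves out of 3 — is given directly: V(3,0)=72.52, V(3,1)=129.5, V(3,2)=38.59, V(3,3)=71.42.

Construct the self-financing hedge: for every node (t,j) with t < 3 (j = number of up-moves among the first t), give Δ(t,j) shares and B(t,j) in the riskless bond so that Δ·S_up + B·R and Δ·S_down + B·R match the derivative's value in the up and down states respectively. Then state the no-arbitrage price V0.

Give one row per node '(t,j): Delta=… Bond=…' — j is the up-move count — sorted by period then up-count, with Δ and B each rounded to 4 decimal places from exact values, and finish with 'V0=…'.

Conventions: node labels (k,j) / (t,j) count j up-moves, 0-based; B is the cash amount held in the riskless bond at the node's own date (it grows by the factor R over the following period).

Risk-neutral probability p* = (R−d)/(u−d) = (1.05−0.7)/(1.17−0.7) = 0.7447.
At maturity the claim pays: V(3,0)=72.5200, V(3,1)=129.5000, V(3,2)=38.5900, V(3,3)=71.4200
(2,0): S=65.1700. Δ = (V_up−V_dn)/(S_up−S_dn) = (129.5000−72.5200)/(76.2489−45.6190) = 1.8603. V = [p*·129.5000 + (1−p*)·72.5200]/1.05 = 109.4780. B = V − Δ·S = -11.7560.
(2,1): S=108.9270. Δ = (V_up−V_dn)/(S_up−S_dn) = (38.5900−129.5000)/(127.4446−76.2489) = -1.7757. V = [p*·38.5900 + (1−p*)·129.5000]/1.05 = 58.8582. B = V − Δ·S = 252.2837.
(2,2): S=182.0637. Δ = (V_up−V_dn)/(S_up−S_dn) = (71.4200−38.5900)/(213.0145−127.4446) = 0.3837. V = [p*·71.4200 + (1−p*)·38.5900]/1.05 = 60.0361. B = V − Δ·S = -9.8150.
(1,0): S=93.1000. Δ = (V_up−V_dn)/(S_up−S_dn) = (58.8582−109.4780)/(108.9270−65.1700) = -1.1568. V = [p*·58.8582 + (1−p*)·109.4780]/1.05 = 68.3642. B = V − Δ·S = 176.0660.
(1,1): S=155.6100. Δ = (V_up−V_dn)/(S_up−S_dn) = (60.0361−58.8582)/(182.0637−108.9270) = 0.0161. V = [p*·60.0361 + (1−p*)·58.8582]/1.05 = 56.8908. B = V − Δ·S = 54.3846.
(0,0): S=133.0000. Δ = (V_up−V_dn)/(S_up−S_dn) = (56.8908−68.3642)/(155.6100−93.1000) = -0.1835. V = [p*·56.8908 + (1−p*)·68.3642]/1.05 = 56.9716. B = V − Δ·S = 81.3830.
Sanity check at the root: Δ(0,0)·S0 + B(0,0) reproduces V0 = 56.9716.

(0,0): Delta=-0.1835 Bond=81.3830
(1,0): Delta=-1.1568 Bond=176.0660
(1,1): Delta=0.0161 Bond=54.3846
(2,0): Delta=1.8603 Bond=-11.7560
(2,1): Delta=-1.7757 Bond=252.2837
(2,2): Delta=0.3837 Bond=-9.8150
V0=56.9716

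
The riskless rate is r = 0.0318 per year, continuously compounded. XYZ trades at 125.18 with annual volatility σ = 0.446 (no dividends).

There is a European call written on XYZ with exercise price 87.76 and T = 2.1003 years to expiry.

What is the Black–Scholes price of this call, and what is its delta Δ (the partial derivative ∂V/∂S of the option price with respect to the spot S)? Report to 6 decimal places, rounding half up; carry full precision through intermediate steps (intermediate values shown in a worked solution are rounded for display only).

σ√T = 0.446·√2.1003 = 0.646362
d₁ = (ln(S/K) + (r+σ²/2)T) / (σ√T) = (ln(125.18/87.76) + (0.0318+0.446²/2)·2.1003) / 0.646362 = (0.355147 + 0.275681) / 0.646362 = 0.975968
d₂ = d₁ − σ√T = 0.975968 − 0.646362 = 0.329606
e^{−rT} = 0.935392
N(d₁) = 0.835460,  N(d₂) = 0.629151
Call price V = S·N(d₁) − K·e^{−rT}·N(d₂) = 104.582856 − 51.647029 = 52.935827
Δ = N(d₁) = 0.835460

price = 52.935827
Δ = 0.835460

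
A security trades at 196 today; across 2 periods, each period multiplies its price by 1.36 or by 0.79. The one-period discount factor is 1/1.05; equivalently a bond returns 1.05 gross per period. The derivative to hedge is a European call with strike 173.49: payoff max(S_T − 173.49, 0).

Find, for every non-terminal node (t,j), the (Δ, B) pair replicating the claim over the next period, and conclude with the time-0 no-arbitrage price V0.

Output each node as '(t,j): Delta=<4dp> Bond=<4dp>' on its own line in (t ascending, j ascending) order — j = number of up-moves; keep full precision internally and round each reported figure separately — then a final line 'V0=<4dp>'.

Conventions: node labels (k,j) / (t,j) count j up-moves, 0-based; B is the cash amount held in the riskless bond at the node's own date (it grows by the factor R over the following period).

(0,0): Delta=0.7628 Bond=-97.1383
(1,0): Delta=0.4203 Bond=-48.9607
(1,1): Delta=1.0000 Bond=-165.2286
V0=52.3666

Under the risk-neutral measure, an up-move has probability p* = (R−d)/(u−d) = 0.4561 and values discount at R = 1.05.
Expiry values: V(2,0)=0.0000, V(2,1)=37.0924, V(2,2)=189.0316
(1,0): S=154.8400. Δ = (V_up−V_dn)/(S_up−S_dn) = (37.0924−0.0000)/(210.5824−122.3236) = 0.4203. V = [p*·37.0924 + (1−p*)·0.0000]/1.05 = 16.1137. B = V − Δ·S = -48.9607.
(1,1): S=266.5600. Δ = (V_up−V_dn)/(S_up−S_dn) = (189.0316−37.0924)/(362.5216−210.5824) = 1.0000. V = [p*·189.0316 + (1−p*)·37.0924]/1.05 = 101.3314. B = V − Δ·S = -165.2286.
(0,0): S=196.0000. Δ = (V_up−V_dn)/(S_up−S_dn) = (101.3314−16.1137)/(266.5600−154.8400) = 0.7628. V = [p*·101.3314 + (1−p*)·16.1137]/1.05 = 52.3666. B = V − Δ·S = -97.1383.
Sanity check at the root: Δ(0,0)·S0 + B(0,0) reproduces V0 = 52.3666.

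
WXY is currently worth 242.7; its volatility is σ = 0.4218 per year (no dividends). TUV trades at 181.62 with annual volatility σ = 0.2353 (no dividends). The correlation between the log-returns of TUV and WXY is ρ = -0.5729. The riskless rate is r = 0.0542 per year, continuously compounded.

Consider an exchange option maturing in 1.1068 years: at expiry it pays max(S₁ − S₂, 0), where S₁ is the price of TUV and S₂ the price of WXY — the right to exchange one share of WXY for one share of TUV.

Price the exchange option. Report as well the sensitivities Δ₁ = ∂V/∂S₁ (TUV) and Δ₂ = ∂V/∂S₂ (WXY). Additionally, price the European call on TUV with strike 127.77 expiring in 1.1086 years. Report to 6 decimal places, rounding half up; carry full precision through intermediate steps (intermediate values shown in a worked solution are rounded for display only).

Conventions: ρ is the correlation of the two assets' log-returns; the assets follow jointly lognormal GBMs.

σ_eff = √(σ₁² + σ₂² − 2ρσ₁σ₂) = √(0.2353² + 0.4218² − 2·-0.5729·0.2353·0.4218) = 0.589068
d₁ = (ln(S₁/S₂) + (q₂ − q₁ + σ_eff²/2)T) / (σ_eff√T) = (ln(181.62/242.7) + (0.0 − 0.0 + 0.173501)·1.1068) / 0.619727 = -0.157939
d₂ = d₁ − σ_eff√T = -0.157939 − 0.619727 = -0.777666
N(d₁) = 0.437252,  N(d₂) = 0.218383
V = S₁·e^{−q₁T}·N(d₁) − S₂·e^{−q₂T}·N(d₂) = 79.413799 − 53.001579 = 26.412220
Δ₁ = e^{−q₁T}·N(d₁) = 0.437252;  Δ₂ = −e^{−q₂T}·N(d₂) = -0.218383
[vanilla: TUV call K=127.77]
σ√T = 0.2353·√1.1086 = 0.247748
d₁ = (ln(S/K) + (r+σ²/2)T) / (σ√T) = (ln(181.62/127.77) + (0.0542+0.2353²/2)·1.1086) / 0.247748 = (0.351685 + 0.090776) / 0.247748 = 1.785932
d₂ = d₁ − σ√T = 1.785932 − 0.247748 = 1.538185
e^{−rT} = 0.941683
N(d₁) = 0.962945,  N(d₂) = 0.937998
price = S·N(d₁) − K·e^{−rT}·N(d₂) = 174.890052 − 112.858914 = 62.031137

exchange price = 26.412220
Δ1 = 0.437252
Δ2 = -0.218383
price(TUV call K=127.77) = 62.031137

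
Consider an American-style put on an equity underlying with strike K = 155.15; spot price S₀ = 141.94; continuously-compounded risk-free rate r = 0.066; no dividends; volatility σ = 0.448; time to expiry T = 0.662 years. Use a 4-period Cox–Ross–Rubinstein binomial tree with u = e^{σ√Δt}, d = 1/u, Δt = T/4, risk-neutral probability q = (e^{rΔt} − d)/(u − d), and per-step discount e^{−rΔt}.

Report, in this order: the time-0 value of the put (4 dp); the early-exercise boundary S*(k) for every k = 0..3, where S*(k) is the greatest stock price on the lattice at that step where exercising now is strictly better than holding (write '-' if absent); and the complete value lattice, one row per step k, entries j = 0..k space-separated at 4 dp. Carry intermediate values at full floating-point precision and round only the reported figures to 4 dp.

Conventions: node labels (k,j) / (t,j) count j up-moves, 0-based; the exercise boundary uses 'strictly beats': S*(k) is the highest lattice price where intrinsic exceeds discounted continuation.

price = 26.2571
boundary = - - 98.5828 118.2913
tree:
26.2571
39.3961 12.8740
56.5672 22.0213 3.4342
72.9921 36.8587 6.7354 0.0000
86.6805 56.5672 13.2100 0.0000 0.0000

Δt=0.16550  u=1.19992  d=0.83339  q=0.48453  discount=0.98914
step 4 (expiry): payoffs max(K−S,0) = 86.6805 56.5672 13.2100 0.0000 0.0000
step 3: (k=3,j=0): S=82.1579, K−S=72.9921, hold=71.3067 ⇒ V=72.9921 exercise | (k=3,j=1): S=118.2913, K−S=36.8587, hold=35.1732 ⇒ V=36.8587 exercise | (k=3,j=2): S=170.3165, K−S=0.0000, hold=6.7354 ⇒ V=6.7354 continue | (k=3,j=3): S=245.2226, K−S=0.0000, hold=0.0000 ⇒ V=0.0000 continue  boundary S*=118.2913
step 2: (k=2,j=0): S=98.5828, K−S=56.5672, hold=54.8818 ⇒ V=56.5672 exercise | (k=2,j=1): S=141.9400, K−S=13.2100, hold=22.0213 ⇒ V=22.0213 continue | (k=2,j=2): S=204.3660, K−S=0.0000, hold=3.4342 ⇒ V=3.4342 continue  boundary S*=98.5828
step 1: (k=1,j=0): S=118.2913, K−S=36.8587, hold=39.3961 ⇒ V=39.3961 continue | (k=1,j=1): S=170.3165, K−S=0.0000, hold=12.8740 ⇒ V=12.8740 continue  boundary S*=-
step 0: (k=0,j=0): S=141.9400, K−S=13.2100, hold=26.2571 ⇒ V=26.2571 continue  boundary S*=-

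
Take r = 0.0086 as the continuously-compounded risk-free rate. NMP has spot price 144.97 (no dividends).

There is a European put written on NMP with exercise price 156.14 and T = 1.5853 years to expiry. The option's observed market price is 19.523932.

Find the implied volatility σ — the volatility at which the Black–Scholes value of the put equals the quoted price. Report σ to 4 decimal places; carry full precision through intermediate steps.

At σ = 0.1943 the Black–Scholes value reproduces the quote:
σ√T = 0.1943·√1.5853 = 0.244641
d₁ = (ln(S/K) + (r+σ²/2)T) / (σ√T) = (ln(144.97/156.14) + (0.0086+0.1943²/2)·1.5853) / 0.244641 = (-0.074226 + 0.043558) / 0.244641 = -0.125360
d₂ = d₁ − σ√T = -0.125360 − 0.244641 = -0.370001
e^{−rT} = 0.986459
N(−d₁) = 0.549881,  N(−d₂) = 0.644309
V = K·e^{−rT}·N(−d₂) − S·N(−d₁) = 99.240135 − 79.716204 = 19.523932 (equal to the quote); since ∂V/∂σ > 0 for all σ, the implied volatility is unique

sigma = 0.1943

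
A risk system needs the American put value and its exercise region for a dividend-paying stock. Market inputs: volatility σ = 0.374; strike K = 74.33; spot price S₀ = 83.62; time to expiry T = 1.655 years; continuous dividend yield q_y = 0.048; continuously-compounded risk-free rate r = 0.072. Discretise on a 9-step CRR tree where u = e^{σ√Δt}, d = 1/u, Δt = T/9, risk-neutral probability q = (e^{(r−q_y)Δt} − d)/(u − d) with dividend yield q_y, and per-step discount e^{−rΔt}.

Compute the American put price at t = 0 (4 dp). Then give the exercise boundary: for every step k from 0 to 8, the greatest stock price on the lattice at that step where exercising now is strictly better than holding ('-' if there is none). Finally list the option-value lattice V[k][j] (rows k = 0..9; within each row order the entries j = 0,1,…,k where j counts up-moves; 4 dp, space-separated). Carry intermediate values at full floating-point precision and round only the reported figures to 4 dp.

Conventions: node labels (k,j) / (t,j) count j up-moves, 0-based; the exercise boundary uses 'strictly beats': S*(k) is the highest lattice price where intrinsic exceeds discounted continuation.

price = 9.1428
boundary = - - - - 44.0253 37.5016 44.0253 51.6838 60.6745
tree:
9.1428
12.8732 5.2557
17.6595 7.9181 2.4459
23.5190 11.6468 3.9985 0.7899
30.3047 16.6421 6.4249 1.4154 0.1172
36.8284 22.9518 10.1006 2.5222 0.2256 0.0000
42.3854 30.3047 15.4289 4.4653 0.4344 0.0000 0.0000
47.1189 36.8284 22.6462 7.8449 0.8364 0.0000 0.0000 0.0000
51.1510 42.3854 30.3047 13.6555 1.6104 0.0000 0.0000 0.0000 0.0000
54.5857 47.1189 36.8284 22.6462 3.1008 0.0000 0.0000 0.0000 0.0000 0.0000

params: Δt=0.18389 u=1.17396 d=0.85182 q=0.47372 e^(-rΔt)=0.98685
t_9 payoffs: 54.5857 47.1189 36.8284 22.6462 3.1008 0.0000 0.0000 0.0000 0.0000 0.0000
t_8: node(8,0) S=23.1790 payoff=51.1510 vs cont=50.3771 → 51.1510 [stop]  node(8,1) S=31.9446 payoff=42.3854 vs cont=41.6884 → 42.3854 [stop]  node(8,2) S=44.0253 payoff=30.3047 vs cont=29.7140 → 30.3047 [stop]  node(8,3) S=60.6745 payoff=13.6555 vs cont=13.2111 → 13.6555 [stop]  node(8,4) S=83.6200 payoff=0.0000 vs cont=1.6104 → 1.6104 [wait]  node(8,5) S=115.2429 payoff=0.0000 vs cont=0.0000 → 0.0000 [wait]  node(8,6) S=158.8248 payoff=0.0000 vs cont=0.0000 → 0.0000 [wait]  node(8,7) S=218.8881 payoff=0.0000 vs cont=0.0000 → 0.0000 [wait]  node(8,8) S=301.6659 payoff=0.0000 vs cont=0.0000 → 0.0000 [wait]  ⇒ S*(8)=60.6745
t_7: node(7,0) S=27.2111 payoff=47.1189 vs cont=46.3804 → 47.1189 [stop]  node(7,1) S=37.5016 payoff=36.8284 vs cont=36.1803 → 36.8284 [stop]  node(7,2) S=51.6838 payoff=22.6462 vs cont=22.1228 → 22.6462 [stop]  node(7,3) S=71.2292 payoff=3.1008 vs cont=7.8449 → 7.8449 [wait]  node(7,4) S=98.1662 payoff=0.0000 vs cont=0.8364 → 0.8364 [wait]  node(7,5) S=135.2902 payoff=0.0000 vs cont=0.0000 → 0.0000 [wait]  node(7,6) S=186.4534 payoff=0.0000 vs cont=0.0000 → 0.0000 [wait]  node(7,7) S=256.9652 payoff=0.0000 vs cont=0.0000 → 0.0000 [wait]  ⇒ S*(7)=51.6838
t_6: node(6,0) S=31.9446 payoff=42.3854 vs cont=41.6884 → 42.3854 [stop]  node(6,1) S=44.0253 payoff=30.3047 vs cont=29.7140 → 30.3047 [stop]  node(6,2) S=60.6745 payoff=13.6555 vs cont=15.4289 → 15.4289 [wait]  node(6,3) S=83.6200 payoff=0.0000 vs cont=4.4653 → 4.4653 [wait]  node(6,4) S=115.2429 payoff=0.0000 vs cont=0.4344 → 0.4344 [wait]  node(6,5) S=158.8248 payoff=0.0000 vs cont=0.0000 → 0.0000 [wait]  node(6,6) S=218.8881 payoff=0.0000 vs cont=0.0000 → 0.0000 [wait]  ⇒ S*(6)=44.0253
t_5: node(5,0) S=37.5016 payoff=36.8284 vs cont=36.1803 → 36.8284 [stop]  node(5,1) S=51.6838 payoff=22.6462 vs cont=22.9518 → 22.9518 [wait]  node(5,2) S=71.2292 payoff=3.1008 vs cont=10.1006 → 10.1006 [wait]  node(5,3) S=98.1662 payoff=0.0000 vs cont=2.5222 → 2.5222 [wait]  node(5,4) S=135.2902 payoff=0.0000 vs cont=0.2256 → 0.2256 [wait]  node(5,5) S=186.4534 payoff=0.0000 vs cont=0.0000 → 0.0000 [wait]  ⇒ S*(5)=37.5016
t_4: node(4,0) S=44.0253 payoff=30.3047 vs cont=29.8568 → 30.3047 [stop]  node(4,1) S=60.6745 payoff=13.6555 vs cont=16.6421 → 16.6421 [wait]  node(4,2) S=83.6200 payoff=0.0000 vs cont=6.4249 → 6.4249 [wait]  node(4,3) S=115.2429 payoff=0.0000 vs cont=1.4154 → 1.4154 [wait]  node(4,4) S=158.8248 payoff=0.0000 vs cont=0.1172 → 0.1172 [wait]  ⇒ S*(4)=44.0253
t_3: node(3,0) S=51.6838 payoff=22.6462 vs cont=23.5190 → 23.5190 [wait]  node(3,1) S=71.2292 payoff=3.1008 vs cont=11.6468 → 11.6468 [wait]  node(3,2) S=98.1662 payoff=0.0000 vs cont=3.9985 → 3.9985 [wait]  node(3,3) S=135.2902 payoff=0.0000 vs cont=0.7899 → 0.7899 [wait]  ⇒ S*(3)=-
t_2: node(2,0) S=60.6745 payoff=13.6555 vs cont=17.6595 → 17.6595 [wait]  node(2,1) S=83.6200 payoff=0.0000 vs cont=7.9181 → 7.9181 [wait]  node(2,2) S=115.2429 payoff=0.0000 vs cont=2.4459 → 2.4459 [wait]  ⇒ S*(2)=-
t_1: node(1,0) S=71.2292 payoff=3.1008 vs cont=12.8732 → 12.8732 [wait]  node(1,1) S=98.1662 payoff=0.0000 vs cont=5.2557 → 5.2557 [wait]  ⇒ S*(1)=-
t_0: node(0,0) S=83.6200 payoff=0.0000 vs cont=9.1428 → 9.1428 [wait]  ⇒ S*(0)=-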